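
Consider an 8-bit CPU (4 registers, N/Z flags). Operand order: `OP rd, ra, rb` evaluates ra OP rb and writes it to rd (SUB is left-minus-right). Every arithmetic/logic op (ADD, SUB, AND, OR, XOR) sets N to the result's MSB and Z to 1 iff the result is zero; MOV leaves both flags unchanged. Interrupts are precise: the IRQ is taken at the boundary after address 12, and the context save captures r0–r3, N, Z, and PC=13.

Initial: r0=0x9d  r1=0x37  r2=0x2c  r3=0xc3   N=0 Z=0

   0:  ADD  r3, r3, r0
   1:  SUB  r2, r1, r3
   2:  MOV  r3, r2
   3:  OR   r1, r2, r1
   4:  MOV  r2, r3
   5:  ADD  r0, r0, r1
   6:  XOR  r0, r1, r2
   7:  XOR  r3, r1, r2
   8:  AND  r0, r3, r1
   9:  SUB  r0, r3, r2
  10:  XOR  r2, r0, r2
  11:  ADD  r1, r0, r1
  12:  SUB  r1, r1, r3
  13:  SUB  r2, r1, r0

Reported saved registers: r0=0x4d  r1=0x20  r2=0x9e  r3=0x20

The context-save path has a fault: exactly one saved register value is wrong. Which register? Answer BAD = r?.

BAD = r0

after  0: r0=0x9d r1=0x37 r2=0x2c r3=0x60  N=0 Z=0
after  1: r0=0x9d r1=0x37 r2=0xd7 r3=0x60  N=1 Z=0
after  2: r0=0x9d r1=0x37 r2=0xd7 r3=0xd7  N=1 Z=0
after  3: r0=0x9d r1=0xf7 r2=0xd7 r3=0xd7  N=1 Z=0
after  4: r0=0x9d r1=0xf7 r2=0xd7 r3=0xd7  N=1 Z=0
after  5: r0=0x94 r1=0xf7 r2=0xd7 r3=0xd7  N=1 Z=0
after  6: r0=0x20 r1=0xf7 r2=0xd7 r3=0xd7  N=0 Z=0
after  7: r0=0x20 r1=0xf7 r2=0xd7 r3=0x20  N=0 Z=0
after  8: r0=0x20 r1=0xf7 r2=0xd7 r3=0x20  N=0 Z=0
after  9: r0=0x49 r1=0xf7 r2=0xd7 r3=0x20  N=0 Z=0
after 10: r0=0x49 r1=0xf7 r2=0x9e r3=0x20  N=1 Z=0
after 11: r0=0x49 r1=0x40 r2=0x9e r3=0x20  N=0 Z=0
after 12: r0=0x49 r1=0x20 r2=0x9e r3=0x20  N=0 Z=0
-- IRQ taken; context saved, return-PC = 13 --
mismatch: r0: reported 0x4d vs actual 0x49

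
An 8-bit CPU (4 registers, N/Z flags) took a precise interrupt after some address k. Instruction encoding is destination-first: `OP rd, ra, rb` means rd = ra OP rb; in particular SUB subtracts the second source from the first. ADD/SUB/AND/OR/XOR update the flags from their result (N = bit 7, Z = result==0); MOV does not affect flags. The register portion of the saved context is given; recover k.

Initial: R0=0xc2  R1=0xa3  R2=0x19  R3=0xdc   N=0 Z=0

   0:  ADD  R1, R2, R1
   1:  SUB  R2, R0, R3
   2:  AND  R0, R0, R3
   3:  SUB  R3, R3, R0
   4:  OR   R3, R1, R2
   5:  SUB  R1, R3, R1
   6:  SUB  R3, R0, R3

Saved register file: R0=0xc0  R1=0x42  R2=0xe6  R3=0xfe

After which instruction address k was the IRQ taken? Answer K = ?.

after  0: R0=0xc2 R1=0xbc R2=0x19 R3=0xdc  N=1 Z=0
after  1: R0=0xc2 R1=0xbc R2=0xe6 R3=0xdc  N=1 Z=0
after  2: R0=0xc0 R1=0xbc R2=0xe6 R3=0xdc  N=1 Z=0
after  3: R0=0xc0 R1=0xbc R2=0xe6 R3=0x1c  N=0 Z=0
after  4: R0=0xc0 R1=0xbc R2=0xe6 R3=0xfe  N=1 Z=0
after  5: R0=0xc0 R1=0x42 R2=0xe6 R3=0xfe  N=0 Z=0
-- IRQ taken; context saved, return-PC = 6 --

K = 5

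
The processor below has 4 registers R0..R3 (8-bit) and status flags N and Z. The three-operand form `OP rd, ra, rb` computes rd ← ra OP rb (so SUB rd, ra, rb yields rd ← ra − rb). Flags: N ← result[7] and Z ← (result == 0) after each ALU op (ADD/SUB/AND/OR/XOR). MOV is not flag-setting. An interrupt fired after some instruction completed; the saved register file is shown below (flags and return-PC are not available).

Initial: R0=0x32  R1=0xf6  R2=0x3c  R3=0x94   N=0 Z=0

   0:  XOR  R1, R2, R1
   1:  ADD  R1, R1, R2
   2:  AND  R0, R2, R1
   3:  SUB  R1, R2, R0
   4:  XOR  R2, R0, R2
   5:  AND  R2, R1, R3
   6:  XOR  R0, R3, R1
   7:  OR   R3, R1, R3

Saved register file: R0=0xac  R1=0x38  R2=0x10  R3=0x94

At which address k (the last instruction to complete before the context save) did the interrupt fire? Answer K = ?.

after  0: R0=0x32 R1=0xca R2=0x3c R3=0x94  N=1 Z=0
after  1: R0=0x32 R1=0x06 R2=0x3c R3=0x94  N=0 Z=0
after  2: R0=0x04 R1=0x06 R2=0x3c R3=0x94  N=0 Z=0
after  3: R0=0x04 R1=0x38 R2=0x3c R3=0x94  N=0 Z=0
after  4: R0=0x04 R1=0x38 R2=0x38 R3=0x94  N=0 Z=0
after  5: R0=0x04 R1=0x38 R2=0x10 R3=0x94  N=0 Z=0
after  6: R0=0xac R1=0x38 R2=0x10 R3=0x94  N=1 Z=0
-- IRQ taken; context saved, return-PC = 7 --

K = 6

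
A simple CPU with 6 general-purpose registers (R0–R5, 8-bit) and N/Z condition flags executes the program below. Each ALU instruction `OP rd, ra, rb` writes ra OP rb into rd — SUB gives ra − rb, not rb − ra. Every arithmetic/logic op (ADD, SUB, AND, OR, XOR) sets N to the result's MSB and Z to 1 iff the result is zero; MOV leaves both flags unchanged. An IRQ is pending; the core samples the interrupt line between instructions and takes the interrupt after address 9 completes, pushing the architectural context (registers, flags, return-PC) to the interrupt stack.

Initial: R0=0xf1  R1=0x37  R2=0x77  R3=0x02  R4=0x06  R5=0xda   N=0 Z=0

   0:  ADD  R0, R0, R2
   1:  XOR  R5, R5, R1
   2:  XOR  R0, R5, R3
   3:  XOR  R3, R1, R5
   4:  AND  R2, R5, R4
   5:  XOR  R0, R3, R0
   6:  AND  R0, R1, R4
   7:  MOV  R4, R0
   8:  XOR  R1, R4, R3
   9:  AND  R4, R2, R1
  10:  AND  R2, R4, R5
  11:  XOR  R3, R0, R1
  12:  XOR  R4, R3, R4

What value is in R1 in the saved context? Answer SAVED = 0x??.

after  0: R0=0x68 R1=0x37 R2=0x77 R3=0x02 R4=0x06 R5=0xda  N=0 Z=0
after  1: R0=0x68 R1=0x37 R2=0x77 R3=0x02 R4=0x06 R5=0xed  N=1 Z=0
after  2: R0=0xef R1=0x37 R2=0x77 R3=0x02 R4=0x06 R5=0xed  N=1 Z=0
after  3: R0=0xef R1=0x37 R2=0x77 R3=0xda R4=0x06 R5=0xed  N=1 Z=0
after  4: R0=0xef R1=0x37 R2=0x04 R3=0xda R4=0x06 R5=0xed  N=0 Z=0
after  5: R0=0x35 R1=0x37 R2=0x04 R3=0xda R4=0x06 R5=0xed  N=0 Z=0
after  6: R0=0x06 R1=0x37 R2=0x04 R3=0xda R4=0x06 R5=0xed  N=0 Z=0
after  7: R0=0x06 R1=0x37 R2=0x04 R3=0xda R4=0x06 R5=0xed  N=0 Z=0
after  8: R0=0x06 R1=0xdc R2=0x04 R3=0xda R4=0x06 R5=0xed  N=1 Z=0
after  9: R0=0x06 R1=0xdc R2=0x04 R3=0xda R4=0x04 R5=0xed  N=0 Z=0
-- IRQ taken; context saved, return-PC = 10 --

SAVED = 0xdc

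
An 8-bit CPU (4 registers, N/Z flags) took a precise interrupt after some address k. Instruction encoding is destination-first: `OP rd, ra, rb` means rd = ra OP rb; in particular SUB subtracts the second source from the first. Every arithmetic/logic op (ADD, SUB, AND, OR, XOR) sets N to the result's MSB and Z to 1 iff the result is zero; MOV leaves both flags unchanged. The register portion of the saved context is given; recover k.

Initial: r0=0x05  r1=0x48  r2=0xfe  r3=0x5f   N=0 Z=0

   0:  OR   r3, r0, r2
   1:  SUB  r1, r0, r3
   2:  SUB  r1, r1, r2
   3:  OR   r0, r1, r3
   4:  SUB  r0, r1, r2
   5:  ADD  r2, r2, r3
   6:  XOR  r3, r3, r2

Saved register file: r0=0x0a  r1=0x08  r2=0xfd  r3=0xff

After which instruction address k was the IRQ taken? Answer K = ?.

after  0: r0=0x05 r1=0x48 r2=0xfe r3=0xff  N=1 Z=0
after  1: r0=0x05 r1=0x06 r2=0xfe r3=0xff  N=0 Z=0
after  2: r0=0x05 r1=0x08 r2=0xfe r3=0xff  N=0 Z=0
after  3: r0=0xff r1=0x08 r2=0xfe r3=0xff  N=1 Z=0
after  4: r0=0x0a r1=0x08 r2=0xfe r3=0xff  N=0 Z=0
after  5: r0=0x0a r1=0x08 r2=0xfd r3=0xff  N=1 Z=0
-- IRQ taken; context saved, return-PC = 6 --

K = 5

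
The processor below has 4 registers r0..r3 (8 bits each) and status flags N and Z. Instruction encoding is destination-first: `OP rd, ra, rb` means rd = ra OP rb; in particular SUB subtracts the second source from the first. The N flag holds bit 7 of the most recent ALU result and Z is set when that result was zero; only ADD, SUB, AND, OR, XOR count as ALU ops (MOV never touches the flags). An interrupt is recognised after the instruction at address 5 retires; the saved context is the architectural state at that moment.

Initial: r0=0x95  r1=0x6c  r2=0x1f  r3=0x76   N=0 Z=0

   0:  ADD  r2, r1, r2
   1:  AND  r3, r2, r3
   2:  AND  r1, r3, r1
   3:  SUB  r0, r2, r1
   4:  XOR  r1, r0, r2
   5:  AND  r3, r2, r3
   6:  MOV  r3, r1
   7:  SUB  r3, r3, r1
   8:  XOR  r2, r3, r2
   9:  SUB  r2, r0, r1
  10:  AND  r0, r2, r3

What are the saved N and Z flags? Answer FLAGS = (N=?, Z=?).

after  0: r0=0x95 r1=0x6c r2=0x8b r3=0x76  N=1 Z=0
after  1: r0=0x95 r1=0x6c r2=0x8b r3=0x02  N=0 Z=0
after  2: r0=0x95 r1=0x00 r2=0x8b r3=0x02  N=0 Z=1
after  3: r0=0x8b r1=0x00 r2=0x8b r3=0x02  N=1 Z=0
after  4: r0=0x8b r1=0x00 r2=0x8b r3=0x02  N=0 Z=1
after  5: r0=0x8b r1=0x00 r2=0x8b r3=0x02  N=0 Z=0
-- IRQ taken; context saved, return-PC = 6 --

FLAGS = (N=0, Z=0)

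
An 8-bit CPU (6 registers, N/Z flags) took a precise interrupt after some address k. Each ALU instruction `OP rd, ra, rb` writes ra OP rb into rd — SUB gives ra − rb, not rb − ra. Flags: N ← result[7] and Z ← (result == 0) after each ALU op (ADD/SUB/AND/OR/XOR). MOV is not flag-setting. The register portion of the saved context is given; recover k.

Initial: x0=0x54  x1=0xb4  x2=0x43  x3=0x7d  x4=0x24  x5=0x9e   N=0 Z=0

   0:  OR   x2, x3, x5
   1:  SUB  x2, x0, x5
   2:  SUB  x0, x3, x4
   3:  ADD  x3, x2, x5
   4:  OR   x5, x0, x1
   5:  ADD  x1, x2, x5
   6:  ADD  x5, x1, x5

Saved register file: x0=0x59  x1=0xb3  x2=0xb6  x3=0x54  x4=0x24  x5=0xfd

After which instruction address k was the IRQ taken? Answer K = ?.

after  0: x0=0x54 x1=0xb4 x2=0xff x3=0x7d x4=0x24 x5=0x9e  N=1 Z=0
after  1: x0=0x54 x1=0xb4 x2=0xb6 x3=0x7d x4=0x24 x5=0x9e  N=1 Z=0
after  2: x0=0x59 x1=0xb4 x2=0xb6 x3=0x7d x4=0x24 x5=0x9e  N=0 Z=0
after  3: x0=0x59 x1=0xb4 x2=0xb6 x3=0x54 x4=0x24 x5=0x9e  N=0 Z=0
after  4: x0=0x59 x1=0xb4 x2=0xb6 x3=0x54 x4=0x24 x5=0xfd  N=1 Z=0
after  5: x0=0x59 x1=0xb3 x2=0xb6 x3=0x54 x4=0x24 x5=0xfd  N=1 Z=0
-- IRQ taken; context saved, return-PC = 6 --

K = 5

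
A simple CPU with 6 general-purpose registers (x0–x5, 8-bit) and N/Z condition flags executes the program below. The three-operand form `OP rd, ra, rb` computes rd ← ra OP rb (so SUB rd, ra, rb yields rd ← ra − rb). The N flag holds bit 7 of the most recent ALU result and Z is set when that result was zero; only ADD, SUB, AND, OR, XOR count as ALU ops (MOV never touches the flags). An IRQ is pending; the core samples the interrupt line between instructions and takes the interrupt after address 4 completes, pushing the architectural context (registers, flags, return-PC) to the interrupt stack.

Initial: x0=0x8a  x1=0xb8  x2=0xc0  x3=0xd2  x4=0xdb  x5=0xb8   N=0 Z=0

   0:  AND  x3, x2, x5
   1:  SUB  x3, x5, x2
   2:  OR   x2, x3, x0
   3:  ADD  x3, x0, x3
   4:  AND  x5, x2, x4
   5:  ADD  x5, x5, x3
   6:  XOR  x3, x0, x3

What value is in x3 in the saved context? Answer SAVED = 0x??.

SAVED = 0x82

after  0: x0=0x8a x1=0xb8 x2=0xc0 x3=0x80 x4=0xdb x5=0xb8  N=1 Z=0
after  1: x0=0x8a x1=0xb8 x2=0xc0 x3=0xf8 x4=0xdb x5=0xb8  N=1 Z=0
after  2: x0=0x8a x1=0xb8 x2=0xfa x3=0xf8 x4=0xdb x5=0xb8  N=1 Z=0
after  3: x0=0x8a x1=0xb8 x2=0xfa x3=0x82 x4=0xdb x5=0xb8  N=1 Z=0
after  4: x0=0x8a x1=0xb8 x2=0xfa x3=0x82 x4=0xdb x5=0xda  N=1 Z=0
-- IRQ taken; context saved, return-PC = 5 --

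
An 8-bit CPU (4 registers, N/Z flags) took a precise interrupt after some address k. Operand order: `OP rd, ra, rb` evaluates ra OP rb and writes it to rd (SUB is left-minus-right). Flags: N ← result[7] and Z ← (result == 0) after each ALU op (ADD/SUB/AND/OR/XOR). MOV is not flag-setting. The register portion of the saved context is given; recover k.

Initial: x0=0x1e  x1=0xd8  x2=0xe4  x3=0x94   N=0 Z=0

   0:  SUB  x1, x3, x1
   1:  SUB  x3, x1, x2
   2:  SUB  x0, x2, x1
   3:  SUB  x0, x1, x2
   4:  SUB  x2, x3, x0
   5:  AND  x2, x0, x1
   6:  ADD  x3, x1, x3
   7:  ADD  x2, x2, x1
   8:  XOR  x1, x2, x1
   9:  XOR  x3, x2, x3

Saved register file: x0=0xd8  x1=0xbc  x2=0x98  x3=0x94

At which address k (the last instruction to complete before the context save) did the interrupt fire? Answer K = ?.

after  0: x0=0x1e x1=0xbc x2=0xe4 x3=0x94  N=1 Z=0
after  1: x0=0x1e x1=0xbc x2=0xe4 x3=0xd8  N=1 Z=0
after  2: x0=0x28 x1=0xbc x2=0xe4 x3=0xd8  N=0 Z=0
after  3: x0=0xd8 x1=0xbc x2=0xe4 x3=0xd8  N=1 Z=0
after  4: x0=0xd8 x1=0xbc x2=0x00 x3=0xd8  N=0 Z=1
after  5: x0=0xd8 x1=0xbc x2=0x98 x3=0xd8  N=1 Z=0
after  6: x0=0xd8 x1=0xbc x2=0x98 x3=0x94  N=1 Z=0
-- IRQ taken; context saved, return-PC = 7 --

K = 6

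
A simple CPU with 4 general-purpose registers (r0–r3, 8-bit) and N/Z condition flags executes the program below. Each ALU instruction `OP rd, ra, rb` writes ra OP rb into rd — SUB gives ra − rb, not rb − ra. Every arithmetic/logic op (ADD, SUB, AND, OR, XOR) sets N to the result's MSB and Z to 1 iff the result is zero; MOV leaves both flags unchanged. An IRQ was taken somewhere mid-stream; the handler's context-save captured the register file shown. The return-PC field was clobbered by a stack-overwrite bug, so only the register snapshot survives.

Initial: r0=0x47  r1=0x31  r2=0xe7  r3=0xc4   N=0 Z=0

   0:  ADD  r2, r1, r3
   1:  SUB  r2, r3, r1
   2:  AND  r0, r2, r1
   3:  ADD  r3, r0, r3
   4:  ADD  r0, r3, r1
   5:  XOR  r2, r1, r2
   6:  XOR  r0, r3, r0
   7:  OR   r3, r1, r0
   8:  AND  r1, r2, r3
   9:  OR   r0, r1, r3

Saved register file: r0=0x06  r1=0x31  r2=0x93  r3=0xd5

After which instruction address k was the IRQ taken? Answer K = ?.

after  0: r0=0x47 r1=0x31 r2=0xf5 r3=0xc4  N=1 Z=0
after  1: r0=0x47 r1=0x31 r2=0x93 r3=0xc4  N=1 Z=0
after  2: r0=0x11 r1=0x31 r2=0x93 r3=0xc4  N=0 Z=0
after  3: r0=0x11 r1=0x31 r2=0x93 r3=0xd5  N=1 Z=0
after  4: r0=0x06 r1=0x31 r2=0x93 r3=0xd5  N=0 Z=0
-- IRQ taken; context saved, return-PC = 5 --

K = 4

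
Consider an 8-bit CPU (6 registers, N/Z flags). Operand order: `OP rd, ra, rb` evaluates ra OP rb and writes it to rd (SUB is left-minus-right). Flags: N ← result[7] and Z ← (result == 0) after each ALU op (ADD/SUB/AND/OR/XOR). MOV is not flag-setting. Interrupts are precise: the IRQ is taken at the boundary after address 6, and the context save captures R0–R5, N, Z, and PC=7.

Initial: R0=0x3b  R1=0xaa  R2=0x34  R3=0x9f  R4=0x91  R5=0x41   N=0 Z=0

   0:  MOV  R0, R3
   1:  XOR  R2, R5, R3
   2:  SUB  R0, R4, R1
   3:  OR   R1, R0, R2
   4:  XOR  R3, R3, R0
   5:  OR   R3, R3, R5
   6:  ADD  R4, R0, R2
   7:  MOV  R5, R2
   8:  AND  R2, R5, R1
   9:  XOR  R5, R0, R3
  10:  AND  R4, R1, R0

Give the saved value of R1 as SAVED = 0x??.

SAVED = 0xff

after  0: R0=0x9f R1=0xaa R2=0x34 R3=0x9f R4=0x91 R5=0x41  N=0 Z=0
after  1: R0=0x9f R1=0xaa R2=0xde R3=0x9f R4=0x91 R5=0x41  N=1 Z=0
after  2: R0=0xe7 R1=0xaa R2=0xde R3=0x9f R4=0x91 R5=0x41  N=1 Z=0
after  3: R0=0xe7 R1=0xff R2=0xde R3=0x9f R4=0x91 R5=0x41  N=1 Z=0
after  4: R0=0xe7 R1=0xff R2=0xde R3=0x78 R4=0x91 R5=0x41  N=0 Z=0
after  5: R0=0xe7 R1=0xff R2=0xde R3=0x79 R4=0x91 R5=0x41  N=0 Z=0
after  6: R0=0xe7 R1=0xff R2=0xde R3=0x79 R4=0xc5 R5=0x41  N=1 Z=0
-- IRQ taken; context saved, return-PC = 7 --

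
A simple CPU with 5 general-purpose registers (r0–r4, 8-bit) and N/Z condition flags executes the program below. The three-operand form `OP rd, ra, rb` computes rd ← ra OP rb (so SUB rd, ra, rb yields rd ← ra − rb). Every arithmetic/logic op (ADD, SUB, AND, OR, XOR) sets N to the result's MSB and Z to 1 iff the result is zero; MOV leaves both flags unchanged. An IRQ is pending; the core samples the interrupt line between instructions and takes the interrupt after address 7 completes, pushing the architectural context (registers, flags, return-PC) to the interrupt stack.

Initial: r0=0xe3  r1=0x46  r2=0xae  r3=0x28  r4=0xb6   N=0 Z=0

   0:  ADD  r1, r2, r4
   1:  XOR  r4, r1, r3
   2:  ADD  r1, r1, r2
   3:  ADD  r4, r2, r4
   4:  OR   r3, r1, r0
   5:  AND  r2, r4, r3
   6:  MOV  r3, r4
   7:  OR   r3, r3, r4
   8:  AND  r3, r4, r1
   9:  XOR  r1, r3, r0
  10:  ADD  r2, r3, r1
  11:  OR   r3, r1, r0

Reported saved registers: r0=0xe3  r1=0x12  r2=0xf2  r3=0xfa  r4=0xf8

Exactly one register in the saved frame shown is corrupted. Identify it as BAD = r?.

after  0: r0=0xe3 r1=0x64 r2=0xae r3=0x28 r4=0xb6  N=0 Z=0
after  1: r0=0xe3 r1=0x64 r2=0xae r3=0x28 r4=0x4c  N=0 Z=0
after  2: r0=0xe3 r1=0x12 r2=0xae r3=0x28 r4=0x4c  N=0 Z=0
after  3: r0=0xe3 r1=0x12 r2=0xae r3=0x28 r4=0xfa  N=1 Z=0
after  4: r0=0xe3 r1=0x12 r2=0xae r3=0xf3 r4=0xfa  N=1 Z=0
after  5: r0=0xe3 r1=0x12 r2=0xf2 r3=0xf3 r4=0xfa  N=1 Z=0
after  6: r0=0xe3 r1=0x12 r2=0xf2 r3=0xfa r4=0xfa  N=1 Z=0
after  7: r0=0xe3 r1=0x12 r2=0xf2 r3=0xfa r4=0xfa  N=1 Z=0
-- IRQ taken; context saved, return-PC = 8 --
mismatch: r4: reported 0xf8 vs actual 0xfa

BAD = r4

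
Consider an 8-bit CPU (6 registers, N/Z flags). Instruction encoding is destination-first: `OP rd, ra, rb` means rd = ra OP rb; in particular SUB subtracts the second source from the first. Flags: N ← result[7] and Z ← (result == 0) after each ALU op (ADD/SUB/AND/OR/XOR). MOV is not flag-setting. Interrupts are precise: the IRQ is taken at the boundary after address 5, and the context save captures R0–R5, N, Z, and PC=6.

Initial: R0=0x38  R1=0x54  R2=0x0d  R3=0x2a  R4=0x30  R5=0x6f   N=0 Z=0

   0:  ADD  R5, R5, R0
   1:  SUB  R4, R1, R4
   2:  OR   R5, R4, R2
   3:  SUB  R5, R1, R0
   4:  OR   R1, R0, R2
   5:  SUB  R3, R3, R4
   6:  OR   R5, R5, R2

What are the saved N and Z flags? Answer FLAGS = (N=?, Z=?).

FLAGS = (N=0, Z=0)

after  0: R0=0x38 R1=0x54 R2=0x0d R3=0x2a R4=0x30 R5=0xa7  N=1 Z=0
after  1: R0=0x38 R1=0x54 R2=0x0d R3=0x2a R4=0x24 R5=0xa7  N=0 Z=0
after  2: R0=0x38 R1=0x54 R2=0x0d R3=0x2a R4=0x24 R5=0x2d  N=0 Z=0
after  3: R0=0x38 R1=0x54 R2=0x0d R3=0x2a R4=0x24 R5=0x1c  N=0 Z=0
after  4: R0=0x38 R1=0x3d R2=0x0d R3=0x2a R4=0x24 R5=0x1c  N=0 Z=0
after  5: R0=0x38 R1=0x3d R2=0x0d R3=0x06 R4=0x24 R5=0x1c  N=0 Z=0
-- IRQ taken; context saved, return-PC = 6 --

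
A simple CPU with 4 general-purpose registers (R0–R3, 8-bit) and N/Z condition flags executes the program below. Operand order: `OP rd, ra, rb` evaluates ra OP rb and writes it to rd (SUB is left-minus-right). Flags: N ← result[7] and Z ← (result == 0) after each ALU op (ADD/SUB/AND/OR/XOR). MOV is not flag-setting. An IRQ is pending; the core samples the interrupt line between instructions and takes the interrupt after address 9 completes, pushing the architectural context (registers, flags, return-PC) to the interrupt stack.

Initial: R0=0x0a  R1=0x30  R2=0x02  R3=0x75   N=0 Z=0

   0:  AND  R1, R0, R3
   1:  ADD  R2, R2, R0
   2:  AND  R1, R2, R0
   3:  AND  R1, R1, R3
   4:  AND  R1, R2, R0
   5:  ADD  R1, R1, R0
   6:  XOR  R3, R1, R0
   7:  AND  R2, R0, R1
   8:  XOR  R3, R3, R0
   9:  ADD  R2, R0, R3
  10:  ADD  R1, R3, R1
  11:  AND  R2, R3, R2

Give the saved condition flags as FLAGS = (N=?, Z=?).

after  0: R0=0x0a R1=0x00 R2=0x02 R3=0x75  N=0 Z=1
after  1: R0=0x0a R1=0x00 R2=0x0c R3=0x75  N=0 Z=0
after  2: R0=0x0a R1=0x08 R2=0x0c R3=0x75  N=0 Z=0
after  3: R0=0x0a R1=0x00 R2=0x0c R3=0x75  N=0 Z=1
after  4: R0=0x0a R1=0x08 R2=0x0c R3=0x75  N=0 Z=0
after  5: R0=0x0a R1=0x12 R2=0x0c R3=0x75  N=0 Z=0
after  6: R0=0x0a R1=0x12 R2=0x0c R3=0x18  N=0 Z=0
after  7: R0=0x0a R1=0x12 R2=0x02 R3=0x18  N=0 Z=0
after  8: R0=0x0a R1=0x12 R2=0x02 R3=0x12  N=0 Z=0
after  9: R0=0x0a R1=0x12 R2=0x1c R3=0x12  N=0 Z=0
-- IRQ taken; context saved, return-PC = 10 --

FLAGS = (N=0, Z=0)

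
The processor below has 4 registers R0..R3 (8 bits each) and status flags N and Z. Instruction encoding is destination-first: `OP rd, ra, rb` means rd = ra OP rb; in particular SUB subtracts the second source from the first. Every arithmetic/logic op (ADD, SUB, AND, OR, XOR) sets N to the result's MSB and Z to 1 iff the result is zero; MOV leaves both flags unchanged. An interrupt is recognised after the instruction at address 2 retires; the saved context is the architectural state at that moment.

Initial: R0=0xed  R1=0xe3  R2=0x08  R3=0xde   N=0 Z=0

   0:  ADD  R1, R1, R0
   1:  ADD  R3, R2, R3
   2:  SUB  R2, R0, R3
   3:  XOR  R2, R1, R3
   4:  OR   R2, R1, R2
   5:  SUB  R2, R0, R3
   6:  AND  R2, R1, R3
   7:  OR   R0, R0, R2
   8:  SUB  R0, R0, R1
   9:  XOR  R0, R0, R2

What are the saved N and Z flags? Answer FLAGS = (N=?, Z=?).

FLAGS = (N=0, Z=0)

after  0: R0=0xed R1=0xd0 R2=0x08 R3=0xde  N=1 Z=0
after  1: R0=0xed R1=0xd0 R2=0x08 R3=0xe6  N=1 Z=0
after  2: R0=0xed R1=0xd0 R2=0x07 R3=0xe6  N=0 Z=0
-- IRQ taken; context saved, return-PC = 3 --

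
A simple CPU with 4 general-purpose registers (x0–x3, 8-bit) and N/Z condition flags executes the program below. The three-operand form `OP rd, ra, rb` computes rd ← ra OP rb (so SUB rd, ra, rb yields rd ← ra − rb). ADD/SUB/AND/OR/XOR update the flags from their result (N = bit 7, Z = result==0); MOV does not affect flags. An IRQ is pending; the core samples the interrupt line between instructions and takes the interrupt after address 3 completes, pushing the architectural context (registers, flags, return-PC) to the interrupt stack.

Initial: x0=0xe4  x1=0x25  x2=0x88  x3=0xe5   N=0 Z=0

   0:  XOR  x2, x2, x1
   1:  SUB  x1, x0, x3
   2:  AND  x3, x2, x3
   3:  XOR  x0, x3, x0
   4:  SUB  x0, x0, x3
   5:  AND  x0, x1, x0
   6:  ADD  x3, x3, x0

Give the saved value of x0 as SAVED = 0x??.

after  0: x0=0xe4 x1=0x25 x2=0xad x3=0xe5  N=1 Z=0
after  1: x0=0xe4 x1=0xff x2=0xad x3=0xe5  N=1 Z=0
after  2: x0=0xe4 x1=0xff x2=0xad x3=0xa5  N=1 Z=0
after  3: x0=0x41 x1=0xff x2=0xad x3=0xa5  N=0 Z=0
-- IRQ taken; context saved, return-PC = 4 --

SAVED = 0x41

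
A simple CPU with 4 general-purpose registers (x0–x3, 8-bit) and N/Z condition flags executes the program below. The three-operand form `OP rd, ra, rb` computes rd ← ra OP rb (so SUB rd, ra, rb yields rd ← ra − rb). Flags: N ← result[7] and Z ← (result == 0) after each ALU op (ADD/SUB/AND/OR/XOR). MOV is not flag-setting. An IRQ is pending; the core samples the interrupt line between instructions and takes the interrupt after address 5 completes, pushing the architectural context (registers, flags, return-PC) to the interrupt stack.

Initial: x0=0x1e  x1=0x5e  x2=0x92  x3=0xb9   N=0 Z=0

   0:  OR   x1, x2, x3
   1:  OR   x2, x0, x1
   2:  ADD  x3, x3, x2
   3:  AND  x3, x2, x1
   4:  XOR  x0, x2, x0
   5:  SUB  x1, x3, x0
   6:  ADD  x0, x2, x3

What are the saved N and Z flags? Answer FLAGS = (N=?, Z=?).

after  0: x0=0x1e x1=0xbb x2=0x92 x3=0xb9  N=1 Z=0
after  1: x0=0x1e x1=0xbb x2=0xbf x3=0xb9  N=1 Z=0
after  2: x0=0x1e x1=0xbb x2=0xbf x3=0x78  N=0 Z=0
after  3: x0=0x1e x1=0xbb x2=0xbf x3=0xbb  N=1 Z=0
after  4: x0=0xa1 x1=0xbb x2=0xbf x3=0xbb  N=1 Z=0
after  5: x0=0xa1 x1=0x1a x2=0xbf x3=0xbb  N=0 Z=0
-- IRQ taken; context saved, return-PC = 6 --

FLAGS = (N=0, Z=0)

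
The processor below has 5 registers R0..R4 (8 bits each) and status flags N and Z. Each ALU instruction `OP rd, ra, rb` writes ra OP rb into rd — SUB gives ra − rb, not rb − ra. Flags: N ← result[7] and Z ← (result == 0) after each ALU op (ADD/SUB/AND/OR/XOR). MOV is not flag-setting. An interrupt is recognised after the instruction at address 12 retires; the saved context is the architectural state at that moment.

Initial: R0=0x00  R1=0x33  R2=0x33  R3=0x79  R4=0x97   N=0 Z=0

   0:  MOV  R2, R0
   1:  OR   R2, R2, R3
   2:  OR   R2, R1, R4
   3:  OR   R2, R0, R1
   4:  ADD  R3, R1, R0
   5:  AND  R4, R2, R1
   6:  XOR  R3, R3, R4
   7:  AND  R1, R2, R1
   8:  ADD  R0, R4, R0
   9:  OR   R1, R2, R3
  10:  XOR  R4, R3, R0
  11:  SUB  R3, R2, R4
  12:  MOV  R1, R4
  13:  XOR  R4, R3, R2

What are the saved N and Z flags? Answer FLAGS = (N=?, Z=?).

after  0: R0=0x00 R1=0x33 R2=0x00 R3=0x79 R4=0x97  N=0 Z=0
after  1: R0=0x00 R1=0x33 R2=0x79 R3=0x79 R4=0x97  N=0 Z=0
after  2: R0=0x00 R1=0x33 R2=0xb7 R3=0x79 R4=0x97  N=1 Z=0
after  3: R0=0x00 R1=0x33 R2=0x33 R3=0x79 R4=0x97  N=0 Z=0
after  4: R0=0x00 R1=0x33 R2=0x33 R3=0x33 R4=0x97  N=0 Z=0
after  5: R0=0x00 R1=0x33 R2=0x33 R3=0x33 R4=0x33  N=0 Z=0
after  6: R0=0x00 R1=0x33 R2=0x33 R3=0x00 R4=0x33  N=0 Z=1
after  7: R0=0x00 R1=0x33 R2=0x33 R3=0x00 R4=0x33  N=0 Z=0
after  8: R0=0x33 R1=0x33 R2=0x33 R3=0x00 R4=0x33  N=0 Z=0
after  9: R0=0x33 R1=0x33 R2=0x33 R3=0x00 R4=0x33  N=0 Z=0
after 10: R0=0x33 R1=0x33 R2=0x33 R3=0x00 R4=0x33  N=0 Z=0
after 11: R0=0x33 R1=0x33 R2=0x33 R3=0x00 R4=0x33  N=0 Z=1
after 12: R0=0x33 R1=0x33 R2=0x33 R3=0x00 R4=0x33  N=0 Z=1
-- IRQ taken; context saved, return-PC = 13 --

FLAGS = (N=0, Z=1)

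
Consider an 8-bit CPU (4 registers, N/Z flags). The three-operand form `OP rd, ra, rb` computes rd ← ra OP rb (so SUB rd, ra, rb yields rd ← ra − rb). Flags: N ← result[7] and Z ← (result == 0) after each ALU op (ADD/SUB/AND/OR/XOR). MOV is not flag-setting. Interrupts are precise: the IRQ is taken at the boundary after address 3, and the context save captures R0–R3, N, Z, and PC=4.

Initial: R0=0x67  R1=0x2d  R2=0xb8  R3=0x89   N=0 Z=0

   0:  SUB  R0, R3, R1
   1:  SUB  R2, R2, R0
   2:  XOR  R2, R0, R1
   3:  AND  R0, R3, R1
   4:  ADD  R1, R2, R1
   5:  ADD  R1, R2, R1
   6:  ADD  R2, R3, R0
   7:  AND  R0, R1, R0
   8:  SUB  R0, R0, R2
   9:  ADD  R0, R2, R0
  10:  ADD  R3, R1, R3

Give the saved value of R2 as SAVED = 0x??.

after  0: R0=0x5c R1=0x2d R2=0xb8 R3=0x89  N=0 Z=0
after  1: R0=0x5c R1=0x2d R2=0x5c R3=0x89  N=0 Z=0
after  2: R0=0x5c R1=0x2d R2=0x71 R3=0x89  N=0 Z=0
after  3: R0=0x09 R1=0x2d R2=0x71 R3=0x89  N=0 Z=0
-- IRQ taken; context saved, return-PC = 4 --

SAVED = 0x71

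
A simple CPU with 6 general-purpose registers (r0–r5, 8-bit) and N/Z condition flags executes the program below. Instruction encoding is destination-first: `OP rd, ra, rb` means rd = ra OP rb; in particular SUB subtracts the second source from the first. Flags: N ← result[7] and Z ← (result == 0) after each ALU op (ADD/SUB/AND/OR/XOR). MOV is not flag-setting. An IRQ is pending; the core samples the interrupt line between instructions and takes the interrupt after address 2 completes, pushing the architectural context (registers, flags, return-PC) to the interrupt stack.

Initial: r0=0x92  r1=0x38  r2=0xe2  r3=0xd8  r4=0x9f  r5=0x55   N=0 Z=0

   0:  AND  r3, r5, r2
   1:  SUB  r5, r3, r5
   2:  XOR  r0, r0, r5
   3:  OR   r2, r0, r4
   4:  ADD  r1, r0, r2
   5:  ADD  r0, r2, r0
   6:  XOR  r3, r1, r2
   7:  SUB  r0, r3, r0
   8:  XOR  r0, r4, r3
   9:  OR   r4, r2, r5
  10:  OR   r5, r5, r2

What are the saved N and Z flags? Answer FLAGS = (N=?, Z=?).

after  0: r0=0x92 r1=0x38 r2=0xe2 r3=0x40 r4=0x9f r5=0x55  N=0 Z=0
after  1: r0=0x92 r1=0x38 r2=0xe2 r3=0x40 r4=0x9f r5=0xeb  N=1 Z=0
after  2: r0=0x79 r1=0x38 r2=0xe2 r3=0x40 r4=0x9f r5=0xeb  N=0 Z=0
-- IRQ taken; context saved, return-PC = 3 --

FLAGS = (N=0, Z=0)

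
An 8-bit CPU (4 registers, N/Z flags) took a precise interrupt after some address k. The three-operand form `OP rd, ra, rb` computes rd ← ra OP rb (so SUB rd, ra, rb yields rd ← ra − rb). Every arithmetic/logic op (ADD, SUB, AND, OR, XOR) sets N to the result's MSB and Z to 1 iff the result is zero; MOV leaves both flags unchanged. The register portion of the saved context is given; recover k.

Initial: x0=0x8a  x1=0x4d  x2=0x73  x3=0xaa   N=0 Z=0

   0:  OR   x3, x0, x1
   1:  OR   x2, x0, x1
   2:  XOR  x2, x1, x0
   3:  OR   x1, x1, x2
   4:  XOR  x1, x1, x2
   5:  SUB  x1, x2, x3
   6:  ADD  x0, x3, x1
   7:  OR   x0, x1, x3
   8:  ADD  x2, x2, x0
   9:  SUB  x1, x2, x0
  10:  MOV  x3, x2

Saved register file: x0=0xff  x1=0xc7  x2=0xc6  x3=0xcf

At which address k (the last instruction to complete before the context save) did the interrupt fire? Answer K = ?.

K = 9

after  0: x0=0x8a x1=0x4d x2=0x73 x3=0xcf  N=1 Z=0
after  1: x0=0x8a x1=0x4d x2=0xcf x3=0xcf  N=1 Z=0
after  2: x0=0x8a x1=0x4d x2=0xc7 x3=0xcf  N=1 Z=0
after  3: x0=0x8a x1=0xcf x2=0xc7 x3=0xcf  N=1 Z=0
after  4: x0=0x8a x1=0x08 x2=0xc7 x3=0xcf  N=0 Z=0
after  5: x0=0x8a x1=0xf8 x2=0xc7 x3=0xcf  N=1 Z=0
after  6: x0=0xc7 x1=0xf8 x2=0xc7 x3=0xcf  N=1 Z=0
after  7: x0=0xff x1=0xf8 x2=0xc7 x3=0xcf  N=1 Z=0
after  8: x0=0xff x1=0xf8 x2=0xc6 x3=0xcf  N=1 Z=0
after  9: x0=0xff x1=0xc7 x2=0xc6 x3=0xcf  N=1 Z=0
-- IRQ taken; context saved, return-PC = 10 --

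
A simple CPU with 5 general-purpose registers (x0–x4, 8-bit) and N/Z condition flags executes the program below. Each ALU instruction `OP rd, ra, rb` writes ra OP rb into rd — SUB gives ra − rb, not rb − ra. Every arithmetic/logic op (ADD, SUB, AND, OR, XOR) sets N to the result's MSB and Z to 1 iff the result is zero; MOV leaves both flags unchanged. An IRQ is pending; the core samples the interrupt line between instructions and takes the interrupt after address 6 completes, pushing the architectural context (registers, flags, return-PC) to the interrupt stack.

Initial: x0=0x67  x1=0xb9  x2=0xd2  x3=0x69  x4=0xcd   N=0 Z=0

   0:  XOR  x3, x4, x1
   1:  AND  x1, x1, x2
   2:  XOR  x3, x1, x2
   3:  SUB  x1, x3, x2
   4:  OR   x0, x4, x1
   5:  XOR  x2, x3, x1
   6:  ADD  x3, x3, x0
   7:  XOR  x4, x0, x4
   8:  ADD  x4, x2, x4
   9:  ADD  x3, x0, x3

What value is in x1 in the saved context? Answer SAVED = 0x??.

after  0: x0=0x67 x1=0xb9 x2=0xd2 x3=0x74 x4=0xcd  N=0 Z=0
after  1: x0=0x67 x1=0x90 x2=0xd2 x3=0x74 x4=0xcd  N=1 Z=0
after  2: x0=0x67 x1=0x90 x2=0xd2 x3=0x42 x4=0xcd  N=0 Z=0
after  3: x0=0x67 x1=0x70 x2=0xd2 x3=0x42 x4=0xcd  N=0 Z=0
after  4: x0=0xfd x1=0x70 x2=0xd2 x3=0x42 x4=0xcd  N=1 Z=0
after  5: x0=0xfd x1=0x70 x2=0x32 x3=0x42 x4=0xcd  N=0 Z=0
after  6: x0=0xfd x1=0x70 x2=0x32 x3=0x3f x4=0xcd  N=0 Z=0
-- IRQ taken; context saved, return-PC = 7 --

SAVED = 0x70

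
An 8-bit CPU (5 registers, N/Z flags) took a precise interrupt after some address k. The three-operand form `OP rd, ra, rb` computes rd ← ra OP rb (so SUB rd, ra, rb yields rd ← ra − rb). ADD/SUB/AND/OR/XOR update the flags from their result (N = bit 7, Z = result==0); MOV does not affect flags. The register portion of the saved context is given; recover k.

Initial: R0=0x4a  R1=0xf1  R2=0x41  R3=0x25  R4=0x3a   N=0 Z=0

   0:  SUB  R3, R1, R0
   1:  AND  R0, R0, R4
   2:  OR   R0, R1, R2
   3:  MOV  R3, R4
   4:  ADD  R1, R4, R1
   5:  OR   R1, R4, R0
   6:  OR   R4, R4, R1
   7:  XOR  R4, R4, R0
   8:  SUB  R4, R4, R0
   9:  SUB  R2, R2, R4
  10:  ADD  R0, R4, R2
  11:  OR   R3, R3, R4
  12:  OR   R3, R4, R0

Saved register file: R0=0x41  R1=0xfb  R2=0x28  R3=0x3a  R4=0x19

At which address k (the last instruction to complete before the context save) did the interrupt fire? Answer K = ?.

K = 10

after  0: R0=0x4a R1=0xf1 R2=0x41 R3=0xa7 R4=0x3a  N=1 Z=0
after  1: R0=0x0a R1=0xf1 R2=0x41 R3=0xa7 R4=0x3a  N=0 Z=0
after  2: R0=0xf1 R1=0xf1 R2=0x41 R3=0xa7 R4=0x3a  N=1 Z=0
after  3: R0=0xf1 R1=0xf1 R2=0x41 R3=0x3a R4=0x3a  N=1 Z=0
after  4: R0=0xf1 R1=0x2b R2=0x41 R3=0x3a R4=0x3a  N=0 Z=0
after  5: R0=0xf1 R1=0xfb R2=0x41 R3=0x3a R4=0x3a  N=1 Z=0
after  6: R0=0xf1 R1=0xfb R2=0x41 R3=0x3a R4=0xfb  N=1 Z=0
after  7: R0=0xf1 R1=0xfb R2=0x41 R3=0x3a R4=0x0a  N=0 Z=0
after  8: R0=0xf1 R1=0xfb R2=0x41 R3=0x3a R4=0x19  N=0 Z=0
after  9: R0=0xf1 R1=0xfb R2=0x28 R3=0x3a R4=0x19  N=0 Z=0
after 10: R0=0x41 R1=0xfb R2=0x28 R3=0x3a R4=0x19  N=0 Z=0
-- IRQ taken; context saved, return-PC = 11 --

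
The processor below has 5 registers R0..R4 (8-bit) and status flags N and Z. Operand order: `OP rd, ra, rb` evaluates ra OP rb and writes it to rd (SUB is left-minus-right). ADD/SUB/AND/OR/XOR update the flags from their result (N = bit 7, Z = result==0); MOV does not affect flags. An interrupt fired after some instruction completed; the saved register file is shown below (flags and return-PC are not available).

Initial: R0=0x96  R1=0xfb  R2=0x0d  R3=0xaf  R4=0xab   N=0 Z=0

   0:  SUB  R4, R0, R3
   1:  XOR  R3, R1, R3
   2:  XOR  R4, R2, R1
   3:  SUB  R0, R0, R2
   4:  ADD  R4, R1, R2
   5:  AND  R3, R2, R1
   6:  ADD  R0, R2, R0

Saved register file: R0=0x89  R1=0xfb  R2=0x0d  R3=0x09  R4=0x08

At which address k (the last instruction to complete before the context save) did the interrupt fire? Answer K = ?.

K = 5

after  0: R0=0x96 R1=0xfb R2=0x0d R3=0xaf R4=0xe7  N=1 Z=0
after  1: R0=0x96 R1=0xfb R2=0x0d R3=0x54 R4=0xe7  N=0 Z=0
after  2: R0=0x96 R1=0xfb R2=0x0d R3=0x54 R4=0xf6  N=1 Z=0
after  3: R0=0x89 R1=0xfb R2=0x0d R3=0x54 R4=0xf6  N=1 Z=0
after  4: R0=0x89 R1=0xfb R2=0x0d R3=0x54 R4=0x08  N=0 Z=0
after  5: R0=0x89 R1=0xfb R2=0x0d R3=0x09 R4=0x08  N=0 Z=0
-- IRQ taken; context saved, return-PC = 6 --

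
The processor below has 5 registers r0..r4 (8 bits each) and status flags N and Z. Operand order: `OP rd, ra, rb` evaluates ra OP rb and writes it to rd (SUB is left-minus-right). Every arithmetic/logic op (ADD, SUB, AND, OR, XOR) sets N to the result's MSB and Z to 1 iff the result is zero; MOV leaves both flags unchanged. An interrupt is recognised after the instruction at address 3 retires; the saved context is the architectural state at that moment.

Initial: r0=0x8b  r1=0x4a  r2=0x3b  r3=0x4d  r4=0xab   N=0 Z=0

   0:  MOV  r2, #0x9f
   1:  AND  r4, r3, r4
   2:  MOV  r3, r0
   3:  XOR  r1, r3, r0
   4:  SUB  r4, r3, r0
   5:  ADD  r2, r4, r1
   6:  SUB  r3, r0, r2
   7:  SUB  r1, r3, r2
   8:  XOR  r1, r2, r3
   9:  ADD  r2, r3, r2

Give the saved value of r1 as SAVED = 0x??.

after  0: r0=0x8b r1=0x4a r2=0x9f r3=0x4d r4=0xab  N=0 Z=0
after  1: r0=0x8b r1=0x4a r2=0x9f r3=0x4d r4=0x09  N=0 Z=0
after  2: r0=0x8b r1=0x4a r2=0x9f r3=0x8b r4=0x09  N=0 Z=0
after  3: r0=0x8b r1=0x00 r2=0x9f r3=0x8b r4=0x09  N=0 Z=1
-- IRQ taken; context saved, return-PC = 4 --

SAVED = 0x00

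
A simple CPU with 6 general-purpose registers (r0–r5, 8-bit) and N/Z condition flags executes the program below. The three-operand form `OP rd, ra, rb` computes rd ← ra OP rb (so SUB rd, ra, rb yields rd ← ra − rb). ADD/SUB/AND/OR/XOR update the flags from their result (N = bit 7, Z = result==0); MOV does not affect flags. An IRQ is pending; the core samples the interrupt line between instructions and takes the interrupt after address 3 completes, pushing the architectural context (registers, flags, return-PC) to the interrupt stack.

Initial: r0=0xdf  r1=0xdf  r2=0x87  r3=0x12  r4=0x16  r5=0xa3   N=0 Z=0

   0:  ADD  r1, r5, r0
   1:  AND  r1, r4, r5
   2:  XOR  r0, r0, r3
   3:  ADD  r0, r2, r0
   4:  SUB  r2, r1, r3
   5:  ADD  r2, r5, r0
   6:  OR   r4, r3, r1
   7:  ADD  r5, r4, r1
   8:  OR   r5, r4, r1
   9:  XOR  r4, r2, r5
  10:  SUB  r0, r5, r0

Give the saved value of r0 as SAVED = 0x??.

after  0: r0=0xdf r1=0x82 r2=0x87 r3=0x12 r4=0x16 r5=0xa3  N=1 Z=0
after  1: r0=0xdf r1=0x02 r2=0x87 r3=0x12 r4=0x16 r5=0xa3  N=0 Z=0
after  2: r0=0xcd r1=0x02 r2=0x87 r3=0x12 r4=0x16 r5=0xa3  N=1 Z=0
after  3: r0=0x54 r1=0x02 r2=0x87 r3=0x12 r4=0x16 r5=0xa3  N=0 Z=0
-- IRQ taken; context saved, return-PC = 4 --

SAVED = 0x54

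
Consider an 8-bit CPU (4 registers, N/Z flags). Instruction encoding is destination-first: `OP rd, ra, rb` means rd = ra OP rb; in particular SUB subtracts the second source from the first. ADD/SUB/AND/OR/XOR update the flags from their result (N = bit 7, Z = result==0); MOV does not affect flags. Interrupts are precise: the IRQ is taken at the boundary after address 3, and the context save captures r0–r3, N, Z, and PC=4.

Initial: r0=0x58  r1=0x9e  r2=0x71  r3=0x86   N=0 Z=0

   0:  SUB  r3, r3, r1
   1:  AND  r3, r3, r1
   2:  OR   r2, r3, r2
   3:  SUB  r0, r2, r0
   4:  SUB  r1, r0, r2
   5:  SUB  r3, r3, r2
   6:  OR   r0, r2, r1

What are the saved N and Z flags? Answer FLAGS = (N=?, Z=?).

FLAGS = (N=1, Z=0)

after  0: r0=0x58 r1=0x9e r2=0x71 r3=0xe8  N=1 Z=0
after  1: r0=0x58 r1=0x9e r2=0x71 r3=0x88  N=1 Z=0
after  2: r0=0x58 r1=0x9e r2=0xf9 r3=0x88  N=1 Z=0
after  3: r0=0xa1 r1=0x9e r2=0xf9 r3=0x88  N=1 Z=0
-- IRQ taken; context saved, return-PC = 4 --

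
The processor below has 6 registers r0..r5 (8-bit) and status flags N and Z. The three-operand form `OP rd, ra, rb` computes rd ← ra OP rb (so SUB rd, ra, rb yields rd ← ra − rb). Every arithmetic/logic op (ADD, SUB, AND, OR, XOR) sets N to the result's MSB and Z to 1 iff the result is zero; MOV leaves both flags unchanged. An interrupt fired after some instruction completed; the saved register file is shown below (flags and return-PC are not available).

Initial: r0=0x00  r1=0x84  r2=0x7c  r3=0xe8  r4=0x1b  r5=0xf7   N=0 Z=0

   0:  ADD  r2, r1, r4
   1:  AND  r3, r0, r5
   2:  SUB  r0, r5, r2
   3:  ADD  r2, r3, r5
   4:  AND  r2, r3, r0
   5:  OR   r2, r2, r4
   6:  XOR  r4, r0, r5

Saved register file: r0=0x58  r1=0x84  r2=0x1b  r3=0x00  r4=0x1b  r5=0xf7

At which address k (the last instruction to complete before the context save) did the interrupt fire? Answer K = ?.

after  0: r0=0x00 r1=0x84 r2=0x9f r3=0xe8 r4=0x1b r5=0xf7  N=1 Z=0
after  1: r0=0x00 r1=0x84 r2=0x9f r3=0x00 r4=0x1b r5=0xf7  N=0 Z=1
after  2: r0=0x58 r1=0x84 r2=0x9f r3=0x00 r4=0x1b r5=0xf7  N=0 Z=0
after  3: r0=0x58 r1=0x84 r2=0xf7 r3=0x00 r4=0x1b r5=0xf7  N=1 Z=0
after  4: r0=0x58 r1=0x84 r2=0x00 r3=0x00 r4=0x1b r5=0xf7  N=0 Z=1
after  5: r0=0x58 r1=0x84 r2=0x1b r3=0x00 r4=0x1b r5=0xf7  N=0 Z=0
-- IRQ taken; context saved, return-PC = 6 --

K = 5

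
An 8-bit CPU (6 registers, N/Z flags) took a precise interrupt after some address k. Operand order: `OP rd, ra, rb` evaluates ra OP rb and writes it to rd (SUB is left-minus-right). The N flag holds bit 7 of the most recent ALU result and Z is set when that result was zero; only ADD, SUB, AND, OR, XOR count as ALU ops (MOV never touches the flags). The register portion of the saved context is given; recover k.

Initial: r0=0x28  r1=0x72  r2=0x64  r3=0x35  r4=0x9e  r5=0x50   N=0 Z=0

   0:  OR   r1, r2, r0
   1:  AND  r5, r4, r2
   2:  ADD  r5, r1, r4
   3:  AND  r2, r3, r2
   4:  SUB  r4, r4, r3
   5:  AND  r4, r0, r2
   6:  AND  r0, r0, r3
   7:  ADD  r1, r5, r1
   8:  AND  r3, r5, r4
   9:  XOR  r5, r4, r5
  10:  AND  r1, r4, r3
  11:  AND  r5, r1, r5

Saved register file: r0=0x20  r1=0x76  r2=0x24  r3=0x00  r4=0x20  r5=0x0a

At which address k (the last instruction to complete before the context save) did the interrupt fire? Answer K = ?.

K = 8

after  0: r0=0x28 r1=0x6c r2=0x64 r3=0x35 r4=0x9e r5=0x50  N=0 Z=0
after  1: r0=0x28 r1=0x6c r2=0x64 r3=0x35 r4=0x9e r5=0x04  N=0 Z=0
after  2: r0=0x28 r1=0x6c r2=0x64 r3=0x35 r4=0x9e r5=0x0a  N=0 Z=0
after  3: r0=0x28 r1=0x6c r2=0x24 r3=0x35 r4=0x9e r5=0x0a  N=0 Z=0
after  4: r0=0x28 r1=0x6c r2=0x24 r3=0x35 r4=0x69 r5=0x0a  N=0 Z=0
after  5: r0=0x28 r1=0x6c r2=0x24 r3=0x35 r4=0x20 r5=0x0a  N=0 Z=0
after  6: r0=0x20 r1=0x6c r2=0x24 r3=0x35 r4=0x20 r5=0x0a  N=0 Z=0
after  7: r0=0x20 r1=0x76 r2=0x24 r3=0x35 r4=0x20 r5=0x0a  N=0 Z=0
after  8: r0=0x20 r1=0x76 r2=0x24 r3=0x00 r4=0x20 r5=0x0a  N=0 Z=1
-- IRQ taken; context saved, return-PC = 9 --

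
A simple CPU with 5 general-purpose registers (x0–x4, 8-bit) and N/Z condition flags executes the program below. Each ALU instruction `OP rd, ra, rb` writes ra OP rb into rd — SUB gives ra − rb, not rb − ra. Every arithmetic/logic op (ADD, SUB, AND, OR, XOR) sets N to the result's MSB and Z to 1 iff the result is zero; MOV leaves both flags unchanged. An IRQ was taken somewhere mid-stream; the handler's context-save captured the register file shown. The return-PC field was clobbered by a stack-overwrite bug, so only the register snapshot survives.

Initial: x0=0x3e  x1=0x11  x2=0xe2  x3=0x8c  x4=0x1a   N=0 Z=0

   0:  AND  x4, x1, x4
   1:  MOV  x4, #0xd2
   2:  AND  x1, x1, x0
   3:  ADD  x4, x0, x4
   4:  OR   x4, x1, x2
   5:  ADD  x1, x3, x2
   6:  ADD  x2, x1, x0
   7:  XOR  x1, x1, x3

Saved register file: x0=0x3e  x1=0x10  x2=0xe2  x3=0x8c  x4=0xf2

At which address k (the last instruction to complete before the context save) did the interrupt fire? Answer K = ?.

K = 4

after  0: x0=0x3e x1=0x11 x2=0xe2 x3=0x8c x4=0x10  N=0 Z=0
after  1: x0=0x3e x1=0x11 x2=0xe2 x3=0x8c x4=0xd2  N=0 Z=0
after  2: x0=0x3e x1=0x10 x2=0xe2 x3=0x8c x4=0xd2  N=0 Z=0
after  3: x0=0x3e x1=0x10 x2=0xe2 x3=0x8c x4=0x10  N=0 Z=0
after  4: x0=0x3e x1=0x10 x2=0xe2 x3=0x8c x4=0xf2  N=1 Z=0
-- IRQ taken; context saved, return-PC = 5 --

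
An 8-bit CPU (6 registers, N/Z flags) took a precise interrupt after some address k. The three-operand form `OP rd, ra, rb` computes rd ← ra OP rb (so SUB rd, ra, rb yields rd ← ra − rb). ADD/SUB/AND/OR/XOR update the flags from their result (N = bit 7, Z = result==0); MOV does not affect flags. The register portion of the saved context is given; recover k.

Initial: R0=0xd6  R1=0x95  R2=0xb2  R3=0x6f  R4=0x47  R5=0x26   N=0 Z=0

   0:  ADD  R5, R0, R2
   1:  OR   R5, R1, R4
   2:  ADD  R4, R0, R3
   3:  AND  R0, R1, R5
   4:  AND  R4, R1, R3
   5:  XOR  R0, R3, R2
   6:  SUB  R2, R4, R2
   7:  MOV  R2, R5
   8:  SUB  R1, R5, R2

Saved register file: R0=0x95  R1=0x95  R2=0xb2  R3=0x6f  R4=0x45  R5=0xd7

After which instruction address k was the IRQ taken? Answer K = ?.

after  0: R0=0xd6 R1=0x95 R2=0xb2 R3=0x6f R4=0x47 R5=0x88  N=1 Z=0
after  1: R0=0xd6 R1=0x95 R2=0xb2 R3=0x6f R4=0x47 R5=0xd7  N=1 Z=0
after  2: R0=0xd6 R1=0x95 R2=0xb2 R3=0x6f R4=0x45 R5=0xd7  N=0 Z=0
after  3: R0=0x95 R1=0x95 R2=0xb2 R3=0x6f R4=0x45 R5=0xd7  N=1 Z=0
-- IRQ taken; context saved, return-PC = 4 --

K = 3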